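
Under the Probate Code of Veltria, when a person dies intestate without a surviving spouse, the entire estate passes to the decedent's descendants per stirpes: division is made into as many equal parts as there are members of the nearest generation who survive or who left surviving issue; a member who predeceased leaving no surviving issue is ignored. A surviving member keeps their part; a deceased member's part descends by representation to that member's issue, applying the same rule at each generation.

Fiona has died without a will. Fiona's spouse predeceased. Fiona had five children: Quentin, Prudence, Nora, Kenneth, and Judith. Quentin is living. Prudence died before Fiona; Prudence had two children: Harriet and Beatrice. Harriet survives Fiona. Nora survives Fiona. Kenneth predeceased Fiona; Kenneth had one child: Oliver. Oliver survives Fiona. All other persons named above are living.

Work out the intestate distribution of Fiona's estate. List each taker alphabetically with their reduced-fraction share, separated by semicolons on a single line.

There is no surviving spouse, so the entire estate passes to Fiona's descendants per stirpes.
The estate is divided into 5 equal shares of 1/5 among Quentin, Prudence, Nora, Kenneth, Judith.
Quentin is living and takes 1/5.
Prudence predeceased; the 1/5 allotted to Prudence's branch passes to Prudence's issue by representation.
The 1/5 is divided into 2 equal shares of 1/10 among Harriet, Beatrice.
Harriet is living and takes 1/10.
Beatrice is living and takes 1/10.
Nora is living and takes 1/5.
Kenneth predeceased; the 1/5 allotted to Kenneth's branch passes to Kenneth's issue by representation.
Oliver is the sole taker at this level and receives the full 1/5.
Judith is living and takes 1/5.

Beatrice 1/10; Harriet 1/10; Judith 1/5; Nora 1/5; Oliver 1/5; Quentin 1/5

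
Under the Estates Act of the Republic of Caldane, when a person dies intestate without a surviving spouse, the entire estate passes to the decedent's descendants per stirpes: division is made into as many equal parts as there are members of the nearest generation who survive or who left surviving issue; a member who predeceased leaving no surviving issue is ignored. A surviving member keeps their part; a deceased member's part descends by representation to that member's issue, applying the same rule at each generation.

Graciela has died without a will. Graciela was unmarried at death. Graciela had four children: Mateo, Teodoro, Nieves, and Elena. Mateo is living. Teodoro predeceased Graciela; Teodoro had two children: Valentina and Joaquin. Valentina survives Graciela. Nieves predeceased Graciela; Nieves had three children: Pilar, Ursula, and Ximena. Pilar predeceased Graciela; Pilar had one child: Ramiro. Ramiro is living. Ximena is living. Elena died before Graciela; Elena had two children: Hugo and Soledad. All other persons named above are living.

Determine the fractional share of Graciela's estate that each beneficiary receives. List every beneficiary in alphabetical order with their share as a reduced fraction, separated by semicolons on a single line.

Hugo 1/8; Joaquin 1/8; Mateo 1/4; Ramiro 1/12; Soledad 1/8; Ursula 1/12; Valentina 1/8; Ximena 1/12

There is no surviving spouse, so the entire estate passes to Graciela's descendants per stirpes.
The estate is divided into 4 equal shares of 1/4 among Mateo, Teodoro, Nieves, Elena.
Mateo is living and takes 1/4.
Teodoro predeceased; the 1/4 allotted to Teodoro's branch passes to Teodoro's issue by representation.
The 1/4 is divided into 2 equal shares of 1/8 among Valentina, Joaquin.
Valentina is living and takes 1/8.
Joaquin is living and takes 1/8.
Nieves predeceased; the 1/4 allotted to Nieves's branch passes to Nieves's issue by representation.
The 1/4 is divided into 3 equal shares of 1/12 among Pilar, Ursula, Ximena.
Pilar predeceased; the 1/12 allotted to Pilar's branch passes to Pilar's issue by representation.
Ramiro is the sole taker at this level and receives the full 1/12.
Ursula is living and takes 1/12.
Ximena is living and takes 1/12.
Elena predeceased; the 1/4 allotted to Elena's branch passes to Elena's issue by representation.
The 1/4 is divided into 2 equal shares of 1/8 among Hugo, Soledad.
Hugo is living and takes 1/8.
Soledad is living and takes 1/8.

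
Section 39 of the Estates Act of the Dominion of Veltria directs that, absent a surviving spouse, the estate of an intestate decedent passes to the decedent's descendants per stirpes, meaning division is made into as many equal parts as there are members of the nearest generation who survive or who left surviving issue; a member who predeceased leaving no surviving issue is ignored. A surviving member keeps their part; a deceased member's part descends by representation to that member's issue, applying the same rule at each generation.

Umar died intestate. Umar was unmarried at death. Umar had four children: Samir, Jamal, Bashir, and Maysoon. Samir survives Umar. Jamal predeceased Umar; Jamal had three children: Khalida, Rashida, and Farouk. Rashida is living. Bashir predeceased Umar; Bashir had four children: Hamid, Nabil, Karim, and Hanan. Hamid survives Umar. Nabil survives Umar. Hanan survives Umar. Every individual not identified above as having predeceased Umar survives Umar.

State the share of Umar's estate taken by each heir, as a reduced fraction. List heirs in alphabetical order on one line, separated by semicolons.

Farouk 1/12; Hamid 1/16; Hanan 1/16; Karim 1/16; Khalida 1/12; Maysoon 1/4; Nabil 1/16; Rashida 1/12; Samir 1/4

There is no surviving spouse, so the entire estate passes to Umar's descendants per stirpes.
The estate is divided into 4 equal shares of 1/4 among Samir, Jamal, Bashir, Maysoon.
Samir is living and takes 1/4.
Jamal predeceased; the 1/4 allotted to Jamal's branch passes to Jamal's issue by representation.
The 1/4 is divided into 3 equal shares of 1/12 among Khalida, Rashida, Farouk.
Khalida is living and takes 1/12.
Rashida is living and takes 1/12.
Farouk is living and takes 1/12.
Bashir predeceased; the 1/4 allotted to Bashir's branch passes to Bashir's issue by representation.
The 1/4 is divided into 4 equal shares of 1/16 among Hamid, Nabil, Karim, Hanan.
Hamid is living and takes 1/16.
Nabil is living and takes 1/16.
Karim is living and takes 1/16.
Hanan is living and takes 1/16.
Maysoon is living and takes 1/4.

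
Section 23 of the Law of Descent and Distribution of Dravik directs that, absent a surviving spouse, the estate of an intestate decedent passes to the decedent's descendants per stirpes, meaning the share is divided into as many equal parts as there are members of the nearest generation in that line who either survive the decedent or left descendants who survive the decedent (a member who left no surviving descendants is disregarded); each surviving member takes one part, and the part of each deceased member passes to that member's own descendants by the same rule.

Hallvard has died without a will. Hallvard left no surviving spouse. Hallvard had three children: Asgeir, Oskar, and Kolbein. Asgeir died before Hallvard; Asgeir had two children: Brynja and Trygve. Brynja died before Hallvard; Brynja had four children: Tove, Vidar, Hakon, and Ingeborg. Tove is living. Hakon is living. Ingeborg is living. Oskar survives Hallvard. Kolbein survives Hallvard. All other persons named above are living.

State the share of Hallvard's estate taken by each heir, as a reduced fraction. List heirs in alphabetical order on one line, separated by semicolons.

Hakon 1/24; Ingeborg 1/24; Kolbein 1/3; Oskar 1/3; Tove 1/24; Trygve 1/6; Vidar 1/24

There is no surviving spouse, so the entire estate passes to Hallvard's descendants per stirpes.
The estate is divided into 3 equal shares of 1/3 among Asgeir, Oskar, Kolbein.
Asgeir predeceased; the 1/3 allotted to Asgeir's branch passes to Asgeir's issue by representation.
The 1/3 is divided into 2 equal shares of 1/6 among Brynja, Trygve.
Brynja predeceased; the 1/6 allotted to Brynja's branch passes to Brynja's issue by representation.
The 1/6 is divided into 4 equal shares of 1/24 among Tove, Vidar, Hakon, Ingeborg.
Tove is living and takes 1/24.
Vidar is living and takes 1/24.
Hakon is living and takes 1/24.
Ingeborg is living and takes 1/24.
Trygve is living and takes 1/6.
Oskar is living and takes 1/3.
Kolbein is living and takes 1/3.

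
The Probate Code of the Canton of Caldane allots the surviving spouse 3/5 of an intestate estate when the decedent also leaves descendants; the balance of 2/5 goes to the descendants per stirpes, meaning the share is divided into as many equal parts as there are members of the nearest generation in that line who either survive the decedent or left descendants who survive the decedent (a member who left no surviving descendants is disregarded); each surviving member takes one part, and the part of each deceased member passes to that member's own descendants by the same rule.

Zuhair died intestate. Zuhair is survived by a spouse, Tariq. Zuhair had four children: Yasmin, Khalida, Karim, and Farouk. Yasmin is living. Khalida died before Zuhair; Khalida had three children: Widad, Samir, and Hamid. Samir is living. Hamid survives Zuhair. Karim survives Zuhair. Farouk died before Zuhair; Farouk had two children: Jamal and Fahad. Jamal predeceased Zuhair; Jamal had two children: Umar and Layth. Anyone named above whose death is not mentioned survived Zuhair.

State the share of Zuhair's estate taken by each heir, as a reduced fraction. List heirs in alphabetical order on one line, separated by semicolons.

Tariq, as surviving spouse, takes 3/5.
The remaining 2/5 passes to Zuhair's descendants per stirpes.
The 2/5 is divided into 4 equal shares of 1/10 among Yasmin, Khalida, Karim, Farouk.
Yasmin is living and takes 1/10.
Khalida predeceased; the 1/10 allotted to Khalida's branch passes to Khalida's issue by representation.
The 1/10 is divided into 3 equal shares of 1/30 among Widad, Samir, Hamid.
Widad is living and takes 1/30.
Samir is living and takes 1/30.
Hamid is living and takes 1/30.
Karim is living and takes 1/10.
Farouk predeceased; the 1/10 allotted to Farouk's branch passes to Farouk's issue by representation.
The 1/10 is divided into 2 equal shares of 1/20 among Jamal, Fahad.
Jamal predeceased; the 1/20 allotted to Jamal's branch passes to Jamal's issue by representation.
The 1/20 is divided into 2 equal shares of 1/40 among Umar, Layth.
Umar is living and takes 1/40.
Layth is living and takes 1/40.
Fahad is living and takes 1/20.

Fahad 1/20; Hamid 1/30; Karim 1/10; Layth 1/40; Samir 1/30; Tariq 3/5; Umar 1/40; Widad 1/30; Yasmin 1/10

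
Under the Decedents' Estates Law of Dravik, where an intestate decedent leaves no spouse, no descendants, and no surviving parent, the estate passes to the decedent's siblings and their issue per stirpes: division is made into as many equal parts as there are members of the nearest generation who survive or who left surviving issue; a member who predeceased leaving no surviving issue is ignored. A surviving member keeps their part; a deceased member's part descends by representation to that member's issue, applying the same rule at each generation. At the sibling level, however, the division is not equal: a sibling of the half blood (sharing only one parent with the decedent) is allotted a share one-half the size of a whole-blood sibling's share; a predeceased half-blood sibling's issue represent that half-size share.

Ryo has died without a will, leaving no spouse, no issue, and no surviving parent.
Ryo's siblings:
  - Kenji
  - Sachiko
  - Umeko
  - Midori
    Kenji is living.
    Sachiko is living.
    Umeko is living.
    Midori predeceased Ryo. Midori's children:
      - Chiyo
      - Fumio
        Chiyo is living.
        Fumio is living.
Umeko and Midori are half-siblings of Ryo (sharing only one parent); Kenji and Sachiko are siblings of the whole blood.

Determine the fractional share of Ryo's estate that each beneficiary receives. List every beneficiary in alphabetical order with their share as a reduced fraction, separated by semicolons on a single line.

Chiyo 1/12; Fumio 1/12; Kenji 1/3; Sachiko 1/3; Umeko 1/6

No spouse, descendants, or parent survives, so the estate passes to Ryo's siblings per stirpes.
Half-blood siblings count for one-half the weight of whole-blood siblings at the initial division.
Dividing 1 in proportion to weights (total weight 3): Kenji (weight 1) → 1/3; Sachiko (weight 1) → 1/3; Umeko (weight 1/2) → 1/6; Midori (weight 1/2) → 1/6.
Kenji is living and takes 1/3.
Sachiko is living and takes 1/3.
Umeko is living and takes 1/6.
Midori predeceased; the 1/6 allotted to Midori's branch passes to Midori's issue by representation.
The 1/6 is divided into 2 equal shares of 1/12 among Chiyo, Fumio.
Chiyo is living and takes 1/12.
Fumio is living and takes 1/12.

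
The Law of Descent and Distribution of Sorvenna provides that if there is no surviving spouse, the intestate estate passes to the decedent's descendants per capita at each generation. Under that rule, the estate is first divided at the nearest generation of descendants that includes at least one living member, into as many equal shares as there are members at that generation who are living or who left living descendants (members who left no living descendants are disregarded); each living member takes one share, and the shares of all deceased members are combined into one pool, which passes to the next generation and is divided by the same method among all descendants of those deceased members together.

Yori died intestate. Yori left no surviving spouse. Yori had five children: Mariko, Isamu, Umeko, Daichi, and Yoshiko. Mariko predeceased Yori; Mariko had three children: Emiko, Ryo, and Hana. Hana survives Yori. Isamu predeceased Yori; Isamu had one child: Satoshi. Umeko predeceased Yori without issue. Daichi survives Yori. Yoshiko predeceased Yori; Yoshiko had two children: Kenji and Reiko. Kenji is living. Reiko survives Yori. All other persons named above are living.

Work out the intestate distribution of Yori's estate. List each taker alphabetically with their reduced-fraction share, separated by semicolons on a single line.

Daichi 1/4; Emiko 1/8; Hana 1/8; Kenji 1/8; Reiko 1/8; Ryo 1/8; Satoshi 1/8

There is no surviving spouse, so the entire estate passes to Yori's descendants per capita at each generation.
At generation 1 (Mariko, Isamu, Daichi, Yoshiko) there are 4 shares of (1)/4 = 1/4 each.
Living: Daichi — each takes 1/4.
Deceased: Mariko, Isamu, and Yoshiko. Their combined 3/4 is pooled and carried to generation 2.
At generation 2 (Emiko, Ryo, Hana, Satoshi, Kenji, Reiko) there are 6 shares of (3/4)/6 = 1/8 each.
Living: Emiko, Ryo, Hana, Satoshi, Kenji, and Reiko — each takes 1/8.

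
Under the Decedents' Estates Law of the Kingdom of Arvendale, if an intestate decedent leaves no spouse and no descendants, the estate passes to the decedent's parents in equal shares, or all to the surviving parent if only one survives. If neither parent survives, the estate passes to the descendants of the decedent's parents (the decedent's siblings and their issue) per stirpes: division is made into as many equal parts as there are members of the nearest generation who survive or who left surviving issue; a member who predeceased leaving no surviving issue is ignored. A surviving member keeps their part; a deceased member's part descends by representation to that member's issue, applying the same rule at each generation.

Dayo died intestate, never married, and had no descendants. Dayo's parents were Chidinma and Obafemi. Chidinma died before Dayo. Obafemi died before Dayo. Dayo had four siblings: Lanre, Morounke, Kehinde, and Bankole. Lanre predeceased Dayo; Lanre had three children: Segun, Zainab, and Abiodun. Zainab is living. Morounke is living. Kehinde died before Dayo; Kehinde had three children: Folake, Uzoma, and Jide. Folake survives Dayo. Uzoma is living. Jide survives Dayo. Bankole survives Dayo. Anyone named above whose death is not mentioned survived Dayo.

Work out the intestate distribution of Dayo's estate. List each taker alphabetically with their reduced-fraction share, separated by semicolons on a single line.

Neither parent survives and there are no descendants, so the estate passes to Dayo's siblings and their issue per stirpes.
The estate is divided into 4 equal shares of 1/4 among Lanre, Morounke, Kehinde, Bankole.
Lanre predeceased; the 1/4 allotted to Lanre's branch passes to Lanre's issue by representation.
The 1/4 is divided into 3 equal shares of 1/12 among Segun, Zainab, Abiodun.
Segun is living and takes 1/12.
Zainab is living and takes 1/12.
Abiodun is living and takes 1/12.
Morounke is living and takes 1/4.
Kehinde predeceased; the 1/4 allotted to Kehinde's branch passes to Kehinde's issue by representation.
The 1/4 is divided into 3 equal shares of 1/12 among Folake, Uzoma, Jide.
Folake is living and takes 1/12.
Uzoma is living and takes 1/12.
Jide is living and takes 1/12.
Bankole is living and takes 1/4.

Abiodun 1/12; Bankole 1/4; Folake 1/12; Jide 1/12; Morounke 1/4; Segun 1/12; Uzoma 1/12; Zainab 1/12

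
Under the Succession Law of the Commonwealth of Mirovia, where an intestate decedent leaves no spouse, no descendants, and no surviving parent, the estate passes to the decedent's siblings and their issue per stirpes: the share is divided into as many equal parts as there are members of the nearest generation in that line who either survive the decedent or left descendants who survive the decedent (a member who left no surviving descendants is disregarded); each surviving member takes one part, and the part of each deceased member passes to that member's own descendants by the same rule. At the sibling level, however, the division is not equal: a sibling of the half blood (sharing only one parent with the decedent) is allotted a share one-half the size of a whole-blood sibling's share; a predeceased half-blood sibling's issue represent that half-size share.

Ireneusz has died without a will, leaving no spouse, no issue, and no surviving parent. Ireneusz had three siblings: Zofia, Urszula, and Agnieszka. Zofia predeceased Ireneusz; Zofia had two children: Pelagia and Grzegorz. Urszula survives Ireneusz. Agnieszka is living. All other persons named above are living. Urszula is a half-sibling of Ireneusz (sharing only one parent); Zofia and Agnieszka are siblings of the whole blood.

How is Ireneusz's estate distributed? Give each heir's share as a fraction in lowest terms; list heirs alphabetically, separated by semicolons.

Agnieszka 2/5; Grzegorz 1/5; Pelagia 1/5; Urszula 1/5

No spouse, descendants, or parent survives, so the estate passes to Ireneusz's siblings per stirpes.
Half-blood siblings count for one-half the weight of whole-blood siblings at the initial division.
Dividing 1 in proportion to weights (total weight 5/2): Zofia (weight 1) → 2/5; Urszula (weight 1/2) → 1/5; Agnieszka (weight 1) → 2/5.
Zofia predeceased; the 2/5 allotted to Zofia's branch passes to Zofia's issue by representation.
The 2/5 is divided into 2 equal shares of 1/5 among Pelagia, Grzegorz.
Pelagia is living and takes 1/5.
Grzegorz is living and takes 1/5.
Urszula is living and takes 1/5.
Agnieszka is living and takes 2/5.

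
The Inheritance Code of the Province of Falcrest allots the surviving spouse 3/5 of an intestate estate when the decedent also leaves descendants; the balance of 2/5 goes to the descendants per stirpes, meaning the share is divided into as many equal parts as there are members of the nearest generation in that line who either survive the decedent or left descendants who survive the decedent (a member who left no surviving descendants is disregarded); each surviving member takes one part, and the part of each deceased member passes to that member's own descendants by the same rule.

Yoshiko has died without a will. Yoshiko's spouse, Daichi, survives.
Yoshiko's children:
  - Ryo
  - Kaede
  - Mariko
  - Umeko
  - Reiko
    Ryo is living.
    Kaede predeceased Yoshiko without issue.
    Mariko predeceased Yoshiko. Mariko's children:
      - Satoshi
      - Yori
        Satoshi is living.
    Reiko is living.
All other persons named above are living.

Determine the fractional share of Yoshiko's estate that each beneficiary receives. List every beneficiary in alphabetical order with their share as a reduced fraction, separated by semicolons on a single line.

Daichi 3/5; Reiko 1/10; Ryo 1/10; Satoshi 1/20; Umeko 1/10; Yori 1/20

Daichi, as surviving spouse, takes 3/5.
The remaining 2/5 passes to Yoshiko's descendants per stirpes.
Kaede left no surviving issue, so that branch lapses and is disregarded.
The 2/5 is divided into 4 equal shares of 1/10 among Ryo, Mariko, Umeko, Reiko.
Ryo is living and takes 1/10.
Mariko predeceased; the 1/10 allotted to Mariko's branch passes to Mariko's issue by representation.
The 1/10 is divided into 2 equal shares of 1/20 among Satoshi, Yori.
Satoshi is living and takes 1/20.
Yori is living and takes 1/20.
Umeko is living and takes 1/10.
Reiko is living and takes 1/10.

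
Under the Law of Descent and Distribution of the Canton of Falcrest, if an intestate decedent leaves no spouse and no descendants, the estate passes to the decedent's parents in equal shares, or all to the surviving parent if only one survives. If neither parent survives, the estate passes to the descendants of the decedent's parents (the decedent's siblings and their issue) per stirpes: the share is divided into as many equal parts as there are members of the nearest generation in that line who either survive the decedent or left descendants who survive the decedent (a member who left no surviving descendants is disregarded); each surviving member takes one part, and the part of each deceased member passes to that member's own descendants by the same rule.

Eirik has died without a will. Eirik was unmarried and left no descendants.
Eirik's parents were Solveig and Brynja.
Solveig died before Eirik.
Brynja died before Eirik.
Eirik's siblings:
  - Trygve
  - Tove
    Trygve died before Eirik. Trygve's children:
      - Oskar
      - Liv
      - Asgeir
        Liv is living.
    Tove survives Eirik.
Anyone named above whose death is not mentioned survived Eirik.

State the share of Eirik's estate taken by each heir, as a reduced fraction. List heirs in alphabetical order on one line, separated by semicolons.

Neither parent survives and there are no descendants, so the estate passes to Eirik's siblings and their issue per stirpes.
The estate is divided into 2 equal shares of 1/2 among Trygve, Tove.
Trygve predeceased; the 1/2 allotted to Trygve's branch passes to Trygve's issue by representation.
The 1/2 is divided into 3 equal shares of 1/6 among Oskar, Liv, Asgeir.
Oskar is living and takes 1/6.
Liv is living and takes 1/6.
Asgeir is living and takes 1/6.
Tove is living and takes 1/2.

Asgeir 1/6; Liv 1/6; Oskar 1/6; Tove 1/2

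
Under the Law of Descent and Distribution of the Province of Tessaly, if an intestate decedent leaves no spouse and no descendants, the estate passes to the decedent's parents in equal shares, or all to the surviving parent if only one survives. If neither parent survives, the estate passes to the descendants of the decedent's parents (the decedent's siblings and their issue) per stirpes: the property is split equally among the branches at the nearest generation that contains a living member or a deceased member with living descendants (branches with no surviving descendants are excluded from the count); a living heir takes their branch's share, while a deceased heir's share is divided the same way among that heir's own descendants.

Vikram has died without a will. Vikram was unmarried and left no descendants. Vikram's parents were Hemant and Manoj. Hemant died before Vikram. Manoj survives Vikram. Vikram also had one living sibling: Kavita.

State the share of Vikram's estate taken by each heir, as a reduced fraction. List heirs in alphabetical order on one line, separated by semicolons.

Manoj 1

Only one parent, Manoj, survives, so Manoj takes the entire estate. The siblings take nothing because a surviving parent has priority.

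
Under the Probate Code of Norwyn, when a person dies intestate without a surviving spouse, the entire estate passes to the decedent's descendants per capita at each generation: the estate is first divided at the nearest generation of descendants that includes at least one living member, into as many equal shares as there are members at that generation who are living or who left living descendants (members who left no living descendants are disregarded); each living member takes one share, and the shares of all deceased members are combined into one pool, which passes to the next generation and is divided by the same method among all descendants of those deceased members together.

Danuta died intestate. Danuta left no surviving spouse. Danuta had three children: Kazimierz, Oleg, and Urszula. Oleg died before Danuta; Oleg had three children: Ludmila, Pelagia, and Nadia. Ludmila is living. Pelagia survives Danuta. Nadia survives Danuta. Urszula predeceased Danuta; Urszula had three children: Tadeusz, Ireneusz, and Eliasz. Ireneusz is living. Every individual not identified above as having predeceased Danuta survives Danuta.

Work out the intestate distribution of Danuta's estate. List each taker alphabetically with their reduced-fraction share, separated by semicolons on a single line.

There is no surviving spouse, so the entire estate passes to Danuta's descendants per capita at each generation.
At generation 1 (Kazimierz, Oleg, Urszula) there are 3 shares of (1)/3 = 1/3 each.
Living: Kazimierz — each takes 1/3.
Deceased: Oleg and Urszula. Their combined 2/3 is pooled and carried to generation 2.
At generation 2 (Ludmila, Pelagia, Nadia, Tadeusz, Ireneusz, Eliasz) there are 6 shares of (2/3)/6 = 1/9 each.
Living: Ludmila, Pelagia, Nadia, Tadeusz, Ireneusz, and Eliasz — each takes 1/9.

Eliasz 1/9; Ireneusz 1/9; Kazimierz 1/3; Ludmila 1/9; Nadia 1/9; Pelagia 1/9; Tadeusz 1/9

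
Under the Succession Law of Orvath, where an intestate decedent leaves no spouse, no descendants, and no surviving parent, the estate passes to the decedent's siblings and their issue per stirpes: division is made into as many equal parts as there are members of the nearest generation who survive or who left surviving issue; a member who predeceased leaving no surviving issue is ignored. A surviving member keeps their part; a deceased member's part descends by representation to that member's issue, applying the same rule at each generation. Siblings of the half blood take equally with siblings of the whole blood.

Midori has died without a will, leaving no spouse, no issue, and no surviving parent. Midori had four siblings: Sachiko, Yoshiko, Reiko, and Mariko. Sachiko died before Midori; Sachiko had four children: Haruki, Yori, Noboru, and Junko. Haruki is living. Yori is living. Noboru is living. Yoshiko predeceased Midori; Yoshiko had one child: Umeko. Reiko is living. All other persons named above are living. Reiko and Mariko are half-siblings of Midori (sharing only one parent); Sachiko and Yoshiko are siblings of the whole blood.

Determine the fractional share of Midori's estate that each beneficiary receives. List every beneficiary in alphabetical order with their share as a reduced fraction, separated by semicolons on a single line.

Haruki 1/16; Junko 1/16; Mariko 1/4; Noboru 1/16; Reiko 1/4; Umeko 1/4; Yori 1/16

No spouse, descendants, or parent survives, so the estate passes to Midori's siblings per stirpes.
Half-blood and whole-blood siblings take equally under the stated rule.
The estate is divided into 4 equal shares of 1/4 among Sachiko, Yoshiko, Reiko, Mariko.
Sachiko predeceased; the 1/4 allotted to Sachiko's branch passes to Sachiko's issue by representation.
The 1/4 is divided into 4 equal shares of 1/16 among Haruki, Yori, Noboru, Junko.
Haruki is living and takes 1/16.
Yori is living and takes 1/16.
Noboru is living and takes 1/16.
Junko is living and takes 1/16.
Yoshiko predeceased; the 1/4 allotted to Yoshiko's branch passes to Yoshiko's issue by representation.
Umeko is the sole taker at this level and receives the full 1/4.
Reiko is living and takes 1/4.
Mariko is living and takes 1/4.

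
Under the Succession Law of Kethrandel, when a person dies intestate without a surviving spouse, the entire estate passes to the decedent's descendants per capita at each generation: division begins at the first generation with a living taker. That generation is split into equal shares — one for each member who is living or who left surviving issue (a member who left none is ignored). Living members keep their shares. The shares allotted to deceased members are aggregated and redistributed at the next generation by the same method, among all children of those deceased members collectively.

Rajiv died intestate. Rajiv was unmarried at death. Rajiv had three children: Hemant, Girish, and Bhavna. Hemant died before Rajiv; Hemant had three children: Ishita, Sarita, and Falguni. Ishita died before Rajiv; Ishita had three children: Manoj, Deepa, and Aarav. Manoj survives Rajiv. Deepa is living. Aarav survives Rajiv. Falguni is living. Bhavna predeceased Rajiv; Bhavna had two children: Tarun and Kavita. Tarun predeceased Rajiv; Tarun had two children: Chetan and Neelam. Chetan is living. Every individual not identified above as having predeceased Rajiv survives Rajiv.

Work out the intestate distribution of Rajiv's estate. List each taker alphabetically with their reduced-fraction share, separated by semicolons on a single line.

There is no surviving spouse, so the entire estate passes to Rajiv's descendants per capita at each generation.
At generation 1 (Hemant, Girish, Bhavna) there are 3 shares of (1)/3 = 1/3 each.
Living: Girish — each takes 1/3.
Deceased: Hemant and Bhavna. Their combined 2/3 is pooled and carried to generation 2.
At generation 2 (Ishita, Sarita, Falguni, Tarun, Kavita) there are 5 shares of (2/3)/5 = 2/15 each.
Living: Sarita, Falguni, and Kavita — each takes 2/15.
Deceased: Ishita and Tarun. Their combined 4/15 is pooled and carried to generation 3.
At generation 3 (Manoj, Deepa, Aarav, Chetan, Neelam) there are 5 shares of (4/15)/5 = 4/75 each.
Living: Manoj, Deepa, Aarav, Chetan, and Neelam — each takes 4/75.

Aarav 4/75; Chetan 4/75; Deepa 4/75; Falguni 2/15; Girish 1/3; Kavita 2/15; Manoj 4/75; Neelam 4/75; Sarita 2/15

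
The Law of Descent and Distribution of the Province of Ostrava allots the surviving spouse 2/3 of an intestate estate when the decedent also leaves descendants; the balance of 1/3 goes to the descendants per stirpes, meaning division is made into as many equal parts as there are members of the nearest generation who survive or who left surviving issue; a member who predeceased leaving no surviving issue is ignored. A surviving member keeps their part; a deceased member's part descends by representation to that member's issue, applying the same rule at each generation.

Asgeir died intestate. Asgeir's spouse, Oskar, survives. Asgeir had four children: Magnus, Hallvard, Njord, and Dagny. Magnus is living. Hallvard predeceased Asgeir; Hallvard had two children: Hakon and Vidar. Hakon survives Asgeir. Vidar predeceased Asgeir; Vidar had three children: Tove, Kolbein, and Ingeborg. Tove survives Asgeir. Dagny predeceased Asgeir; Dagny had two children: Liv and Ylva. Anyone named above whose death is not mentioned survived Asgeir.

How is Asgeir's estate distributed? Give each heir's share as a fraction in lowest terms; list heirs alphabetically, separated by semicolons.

Oskar, as surviving spouse, takes 2/3.
The remaining 1/3 passes to Asgeir's descendants per stirpes.
The 1/3 is divided into 4 equal shares of 1/12 among Magnus, Hallvard, Njord, Dagny.
Magnus is living and takes 1/12.
Hallvard predeceased; the 1/12 allotted to Hallvard's branch passes to Hallvard's issue by representation.
The 1/12 is divided into 2 equal shares of 1/24 among Hakon, Vidar.
Hakon is living and takes 1/24.
Vidar predeceased; the 1/24 allotted to Vidar's branch passes to Vidar's issue by representation.
The 1/24 is divided into 3 equal shares of 1/72 among Tove, Kolbein, Ingeborg.
Tove is living and takes 1/72.
Kolbein is living and takes 1/72.
Ingeborg is living and takes 1/72.
Njord is living and takes 1/12.
Dagny predeceased; the 1/12 allotted to Dagny's branch passes to Dagny's issue by representation.
The 1/12 is divided into 2 equal shares of 1/24 among Liv, Ylva.
Liv is living and takes 1/24.
Ylva is living and takes 1/24.

Hakon 1/24; Ingeborg 1/72; Kolbein 1/72; Liv 1/24; Magnus 1/12; Njord 1/12; Oskar 2/3; Tove 1/72; Ylva 1/24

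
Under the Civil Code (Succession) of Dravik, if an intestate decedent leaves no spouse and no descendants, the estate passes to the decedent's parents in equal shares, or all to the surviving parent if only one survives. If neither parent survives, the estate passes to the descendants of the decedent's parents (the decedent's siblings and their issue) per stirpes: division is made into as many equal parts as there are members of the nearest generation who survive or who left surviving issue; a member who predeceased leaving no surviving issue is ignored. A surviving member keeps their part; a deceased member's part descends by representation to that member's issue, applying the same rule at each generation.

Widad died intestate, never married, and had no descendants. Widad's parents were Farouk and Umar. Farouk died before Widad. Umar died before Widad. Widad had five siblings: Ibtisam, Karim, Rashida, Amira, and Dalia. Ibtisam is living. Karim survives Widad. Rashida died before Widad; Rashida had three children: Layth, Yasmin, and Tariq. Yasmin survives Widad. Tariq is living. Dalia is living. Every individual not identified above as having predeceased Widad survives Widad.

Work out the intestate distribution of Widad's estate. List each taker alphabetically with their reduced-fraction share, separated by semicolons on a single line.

Neither parent survives and there are no descendants, so the estate passes to Widad's siblings and their issue per stirpes.
The estate is divided into 5 equal shares of 1/5 among Ibtisam, Karim, Rashida, Amira, Dalia.
Ibtisam is living and takes 1/5.
Karim is living and takes 1/5.
Rashida predeceased; the 1/5 allotted to Rashida's branch passes to Rashida's issue by representation.
The 1/5 is divided into 3 equal shares of 1/15 among Layth, Yasmin, Tariq.
Layth is living and takes 1/15.
Yasmin is living and takes 1/15.
Tariq is living and takes 1/15.
Amira is living and takes 1/5.
Dalia is living and takes 1/5.

Amira 1/5; Dalia 1/5; Ibtisam 1/5; Karim 1/5; Layth 1/15; Tariq 1/15; Yasmin 1/15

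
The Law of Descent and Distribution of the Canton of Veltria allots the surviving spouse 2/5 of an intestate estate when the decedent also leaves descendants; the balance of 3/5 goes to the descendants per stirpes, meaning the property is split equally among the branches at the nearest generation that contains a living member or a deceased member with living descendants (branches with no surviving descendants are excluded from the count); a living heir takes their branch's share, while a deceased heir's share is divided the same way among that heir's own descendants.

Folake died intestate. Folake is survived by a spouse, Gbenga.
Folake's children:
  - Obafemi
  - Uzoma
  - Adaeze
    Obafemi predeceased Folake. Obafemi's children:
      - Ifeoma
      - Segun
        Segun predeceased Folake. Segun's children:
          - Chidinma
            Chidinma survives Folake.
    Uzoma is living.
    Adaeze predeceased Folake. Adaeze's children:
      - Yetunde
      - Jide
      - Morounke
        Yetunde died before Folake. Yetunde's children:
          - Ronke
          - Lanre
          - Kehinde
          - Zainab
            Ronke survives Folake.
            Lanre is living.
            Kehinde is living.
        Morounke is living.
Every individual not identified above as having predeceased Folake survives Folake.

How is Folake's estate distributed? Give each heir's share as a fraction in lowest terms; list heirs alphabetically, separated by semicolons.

Gbenga, as surviving spouse, takes 2/5.
The remaining 3/5 passes to Folake's descendants per stirpes.
The 3/5 is divided into 3 equal shares of 1/5 among Obafemi, Uzoma, Adaeze.
Obafemi predeceased; the 1/5 allotted to Obafemi's branch passes to Obafemi's issue by representation.
The 1/5 is divided into 2 equal shares of 1/10 among Ifeoma, Segun.
Ifeoma is living and takes 1/10.
Segun predeceased; the 1/10 allotted to Segun's branch passes to Segun's issue by representation.
Chidinma is the sole taker at this level and receives the full 1/10.
Uzoma is living and takes 1/5.
Adaeze predeceased; the 1/5 allotted to Adaeze's branch passes to Adaeze's issue by representation.
The 1/5 is divided into 3 equal shares of 1/15 among Yetunde, Jide, Morounke.
Yetunde predeceased; the 1/15 allotted to Yetunde's branch passes to Yetunde's issue by representation.
The 1/15 is divided into 4 equal shares of 1/60 among Ronke, Lanre, Kehinde, Zainab.
Ronke is living and takes 1/60.
Lanre is living and takes 1/60.
Kehinde is living and takes 1/60.
Zainab is living and takes 1/60.
Jide is living and takes 1/15.
Morounke is living and takes 1/15.

Chidinma 1/10; Gbenga 2/5; Ifeoma 1/10; Jide 1/15; Kehinde 1/60; Lanre 1/60; Morounke 1/15; Ronke 1/60; Uzoma 1/5; Zainab 1/60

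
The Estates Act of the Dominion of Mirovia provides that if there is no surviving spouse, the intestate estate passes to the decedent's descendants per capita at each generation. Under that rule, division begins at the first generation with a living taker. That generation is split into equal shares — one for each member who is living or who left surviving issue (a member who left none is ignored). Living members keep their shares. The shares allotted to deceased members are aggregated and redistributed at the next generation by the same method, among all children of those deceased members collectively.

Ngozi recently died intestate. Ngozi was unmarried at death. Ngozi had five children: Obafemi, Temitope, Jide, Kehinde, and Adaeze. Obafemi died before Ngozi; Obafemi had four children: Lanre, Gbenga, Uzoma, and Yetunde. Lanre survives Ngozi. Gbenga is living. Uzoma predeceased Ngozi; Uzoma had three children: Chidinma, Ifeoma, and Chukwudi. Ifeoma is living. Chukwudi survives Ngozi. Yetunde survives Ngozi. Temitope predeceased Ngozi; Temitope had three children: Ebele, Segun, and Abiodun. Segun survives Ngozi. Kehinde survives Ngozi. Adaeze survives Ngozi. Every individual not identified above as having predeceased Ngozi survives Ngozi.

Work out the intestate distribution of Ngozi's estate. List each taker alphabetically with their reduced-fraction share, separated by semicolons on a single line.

There is no surviving spouse, so the entire estate passes to Ngozi's descendants per capita at each generation.
At generation 1 (Obafemi, Temitope, Jide, Kehinde, Adaeze) there are 5 shares of (1)/5 = 1/5 each.
Living: Jide, Kehinde, and Adaeze — each takes 1/5.
Deceased: Obafemi and Temitope. Their combined 2/5 is pooled and carried to generation 2.
At generation 2 (Lanre, Gbenga, Uzoma, Yetunde, Ebele, Segun, Abiodun) there are 7 shares of (2/5)/7 = 2/35 each.
Living: Lanre, Gbenga, Yetunde, Ebele, Segun, and Abiodun — each takes 2/35.
Deceased: Uzoma. That 2/35 share is carried to generation 3.
At generation 3 (Chidinma, Ifeoma, Chukwudi) there are 3 shares of (2/35)/3 = 2/105 each.
Living: Chidinma, Ifeoma, and Chukwudi — each takes 2/105.

Abiodun 2/35; Adaeze 1/5; Chidinma 2/105; Chukwudi 2/105; Ebele 2/35; Gbenga 2/35; Ifeoma 2/105; Jide 1/5; Kehinde 1/5; Lanre 2/35; Segun 2/35; Yetunde 2/35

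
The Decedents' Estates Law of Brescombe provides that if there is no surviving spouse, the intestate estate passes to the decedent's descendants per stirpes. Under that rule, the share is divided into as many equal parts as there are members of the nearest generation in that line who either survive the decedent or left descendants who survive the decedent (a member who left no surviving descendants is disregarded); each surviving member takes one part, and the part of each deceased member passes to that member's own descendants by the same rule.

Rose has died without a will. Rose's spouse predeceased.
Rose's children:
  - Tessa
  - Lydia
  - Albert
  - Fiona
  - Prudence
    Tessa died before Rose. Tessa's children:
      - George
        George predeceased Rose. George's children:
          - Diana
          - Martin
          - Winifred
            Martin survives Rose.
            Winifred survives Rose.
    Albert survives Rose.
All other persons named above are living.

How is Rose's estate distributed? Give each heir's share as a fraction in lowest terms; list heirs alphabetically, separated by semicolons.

There is no surviving spouse, so the entire estate passes to Rose's descendants per stirpes.
The estate is divided into 5 equal shares of 1/5 among Tessa, Lydia, Albert, Fiona, Prudence.
Tessa predeceased; the 1/5 allotted to Tessa's branch passes to Tessa's issue by representation.
George's line is the sole branch at this level, so the full 1/5 passes to George's issue by representation.
The 1/5 is divided into 3 equal shares of 1/15 among Diana, Martin, Winifred.
Diana is living and takes 1/15.
Martin is living and takes 1/15.
Winifred is living and takes 1/15.
Lydia is living and takes 1/5.
Albert is living and takes 1/5.
Fiona is living and takes 1/5.
Prudence is living and takes 1/5.

Albert 1/5; Diana 1/15; Fiona 1/5; Lydia 1/5; Martin 1/15; Prudence 1/5; Winifred 1/15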